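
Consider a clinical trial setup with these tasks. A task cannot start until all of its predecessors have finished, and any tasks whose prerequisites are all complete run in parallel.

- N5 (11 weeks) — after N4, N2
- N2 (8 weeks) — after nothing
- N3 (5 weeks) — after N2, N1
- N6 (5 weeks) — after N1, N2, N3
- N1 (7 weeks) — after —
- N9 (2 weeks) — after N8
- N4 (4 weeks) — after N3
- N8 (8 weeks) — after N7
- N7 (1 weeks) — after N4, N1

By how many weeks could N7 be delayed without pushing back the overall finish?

N2→N3→N4→N5 = 8+5+4+11 = 28 sets the makespan at 28 weeks.
Longest path through N7: 28 weeks (earliest finish 18, latest finish 18).
Slack of N7 = 17 − 17 = 0 weeks.

0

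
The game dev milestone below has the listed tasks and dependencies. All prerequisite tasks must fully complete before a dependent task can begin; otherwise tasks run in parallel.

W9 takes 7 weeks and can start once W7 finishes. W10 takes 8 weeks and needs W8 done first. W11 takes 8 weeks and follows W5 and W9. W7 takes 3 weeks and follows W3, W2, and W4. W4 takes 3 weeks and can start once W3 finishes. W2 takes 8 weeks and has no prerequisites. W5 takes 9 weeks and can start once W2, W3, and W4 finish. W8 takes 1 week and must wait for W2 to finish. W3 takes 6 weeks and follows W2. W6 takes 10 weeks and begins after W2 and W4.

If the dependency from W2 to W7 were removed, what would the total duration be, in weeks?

With the dependency in place, W2→W3→W4→W7→W9→W11 = 8+6+3+3+7+8 = 35 sets the finish at 35 weeks.
Dropping W2→W7 doesn't change W7's earliest start (17); another predecessor still binds.
After: W2→W3→W4→W7→W9→W11 = 8+6+3+3+7+8 = 35 → 35 weeks.

35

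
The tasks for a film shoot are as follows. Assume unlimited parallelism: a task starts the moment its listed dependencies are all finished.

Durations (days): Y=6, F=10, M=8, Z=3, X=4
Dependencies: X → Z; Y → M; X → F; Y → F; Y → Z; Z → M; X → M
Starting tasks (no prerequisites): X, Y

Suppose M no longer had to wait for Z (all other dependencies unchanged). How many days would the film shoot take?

Before: longest chain Y→Z→M = 6+3+8 = 17, finish 17.
Without Z→M, M's earliest start moves from 9 to 6.
New critical path: Y→F = 6+10 = 16 ⇒ 16 days.

16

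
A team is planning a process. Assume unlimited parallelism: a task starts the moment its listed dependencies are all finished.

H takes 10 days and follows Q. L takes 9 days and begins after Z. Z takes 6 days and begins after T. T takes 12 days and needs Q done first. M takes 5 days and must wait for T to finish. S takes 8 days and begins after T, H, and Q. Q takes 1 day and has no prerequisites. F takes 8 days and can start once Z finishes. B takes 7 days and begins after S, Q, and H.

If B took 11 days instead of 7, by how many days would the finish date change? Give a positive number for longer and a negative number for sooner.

As given, the longest chain is Q→T→S→B = 1+12+8+7 = 28, so the finish is 28 days.
B lies on that path, so at 11 days the path becomes 32 days.
The critical path is still Q→T→S→B; finish is now 32 days.
Change in finish: 32 − 28 = +4 days.

4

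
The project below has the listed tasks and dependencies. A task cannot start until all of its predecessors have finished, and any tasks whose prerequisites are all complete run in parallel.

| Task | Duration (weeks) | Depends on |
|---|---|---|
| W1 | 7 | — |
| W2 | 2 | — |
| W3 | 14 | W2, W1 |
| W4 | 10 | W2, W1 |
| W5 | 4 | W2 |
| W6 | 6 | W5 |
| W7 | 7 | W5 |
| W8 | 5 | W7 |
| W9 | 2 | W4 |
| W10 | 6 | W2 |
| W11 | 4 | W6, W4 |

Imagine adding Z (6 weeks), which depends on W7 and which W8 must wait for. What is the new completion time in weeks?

Originally the project takes 21 weeks.
With Z inserted, W8 now waits for max(W7, Z).
New critical path: W2→W5→W7→Z→W8 = 2+4+7+6+5 = 24 ⇒ 24 weeks.

24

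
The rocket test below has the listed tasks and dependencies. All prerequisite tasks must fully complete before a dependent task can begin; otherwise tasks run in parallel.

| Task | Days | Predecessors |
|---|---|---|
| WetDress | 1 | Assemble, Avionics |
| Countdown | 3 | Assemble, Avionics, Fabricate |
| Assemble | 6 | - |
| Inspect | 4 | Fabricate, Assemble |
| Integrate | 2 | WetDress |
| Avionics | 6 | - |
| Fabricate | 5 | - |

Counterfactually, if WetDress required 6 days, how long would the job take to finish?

14

The binding path is Assemble→Inspect = 6+4 = 10; finish at 10 days.
WetDress is off the critical path — its longest chain is 9 days, giving 1 of slack.
New critical path: Avionics→WetDress→Integrate = 6+6+2 = 14 ⇒ 14 days.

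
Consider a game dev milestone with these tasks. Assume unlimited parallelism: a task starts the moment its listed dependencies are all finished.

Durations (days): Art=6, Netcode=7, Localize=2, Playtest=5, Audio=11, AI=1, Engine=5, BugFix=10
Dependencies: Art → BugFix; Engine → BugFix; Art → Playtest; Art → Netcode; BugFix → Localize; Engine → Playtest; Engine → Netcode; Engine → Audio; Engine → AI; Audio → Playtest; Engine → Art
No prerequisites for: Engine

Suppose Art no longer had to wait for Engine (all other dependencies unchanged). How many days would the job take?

21

With the dependency in place, Engine→Art→BugFix→Localize = 5+6+10+2 = 23 sets the finish at 23 days.
Without Engine→Art, Art's earliest start moves from 5 to 0.
The longest chain is now Engine→Audio→Playtest = 5+11+5 = 21, so the job takes 21 days.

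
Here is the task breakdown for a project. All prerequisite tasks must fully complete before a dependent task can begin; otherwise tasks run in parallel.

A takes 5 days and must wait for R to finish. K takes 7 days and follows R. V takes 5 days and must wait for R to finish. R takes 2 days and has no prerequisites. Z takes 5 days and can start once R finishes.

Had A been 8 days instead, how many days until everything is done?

Critical path before the change: R→K = 2+7 = 9 giving 9 days.
The longest path through A is only 7 days, so A has float 2.
Now R→A = 2+8 = 10 is longest, so the finish becomes 10 days.

10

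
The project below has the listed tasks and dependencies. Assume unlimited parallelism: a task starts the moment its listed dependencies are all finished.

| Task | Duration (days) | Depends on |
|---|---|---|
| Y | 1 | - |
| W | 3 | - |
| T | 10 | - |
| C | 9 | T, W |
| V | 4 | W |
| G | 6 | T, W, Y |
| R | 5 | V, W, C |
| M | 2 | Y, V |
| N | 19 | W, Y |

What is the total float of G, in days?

T→C→R = 10+9+5 = 24 sets the makespan at 24 days.
The longest chain containing G totals 16 days.
Slack of G = 18 − 10 = 8 days.

8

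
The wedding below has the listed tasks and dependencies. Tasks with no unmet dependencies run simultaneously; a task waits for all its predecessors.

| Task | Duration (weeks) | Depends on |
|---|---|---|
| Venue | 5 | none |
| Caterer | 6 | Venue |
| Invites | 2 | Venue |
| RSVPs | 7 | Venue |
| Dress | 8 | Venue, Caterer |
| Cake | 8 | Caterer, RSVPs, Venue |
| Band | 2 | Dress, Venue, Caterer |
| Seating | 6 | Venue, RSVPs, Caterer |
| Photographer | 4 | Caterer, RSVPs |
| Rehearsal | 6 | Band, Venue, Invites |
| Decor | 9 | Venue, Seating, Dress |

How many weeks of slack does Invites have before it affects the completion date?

15

The longest chain is Venue→Caterer→Dress→Decor = 5+6+8+9 = 28; overall finish 28 weeks.
Invites finishes as early as 7 and must finish by 22.
Float = 28 − 13 = 15.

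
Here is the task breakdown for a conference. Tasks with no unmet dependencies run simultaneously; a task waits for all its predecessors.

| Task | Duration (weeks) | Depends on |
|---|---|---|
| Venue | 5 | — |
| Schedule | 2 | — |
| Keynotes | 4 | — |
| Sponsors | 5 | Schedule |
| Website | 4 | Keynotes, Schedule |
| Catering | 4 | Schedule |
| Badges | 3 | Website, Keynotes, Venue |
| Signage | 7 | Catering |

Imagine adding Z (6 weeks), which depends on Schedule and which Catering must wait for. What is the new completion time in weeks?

19

Originally the project takes 13 weeks.
With Z inserted, Catering now waits for max(Schedule, Z).
New critical path: Schedule→Z→Catering→Signage = 2+6+4+7 = 19 ⇒ 19 weeks.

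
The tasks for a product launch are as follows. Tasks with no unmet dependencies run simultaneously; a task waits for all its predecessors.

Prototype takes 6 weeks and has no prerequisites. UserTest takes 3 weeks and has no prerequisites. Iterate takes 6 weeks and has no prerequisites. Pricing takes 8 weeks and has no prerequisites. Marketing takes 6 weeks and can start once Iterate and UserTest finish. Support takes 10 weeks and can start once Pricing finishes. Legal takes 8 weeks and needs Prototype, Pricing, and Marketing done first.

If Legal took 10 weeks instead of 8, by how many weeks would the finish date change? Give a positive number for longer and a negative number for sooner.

Critical path before the change: Iterate→Marketing→Legal = 6+6+8 = 20 giving 20 weeks.
Since Legal is critical, the +2 change carries straight to that chain (now 22 weeks).
That remains the longest chain; total 22 weeks.
Change in finish: 22 − 20 = +2 weeks.

2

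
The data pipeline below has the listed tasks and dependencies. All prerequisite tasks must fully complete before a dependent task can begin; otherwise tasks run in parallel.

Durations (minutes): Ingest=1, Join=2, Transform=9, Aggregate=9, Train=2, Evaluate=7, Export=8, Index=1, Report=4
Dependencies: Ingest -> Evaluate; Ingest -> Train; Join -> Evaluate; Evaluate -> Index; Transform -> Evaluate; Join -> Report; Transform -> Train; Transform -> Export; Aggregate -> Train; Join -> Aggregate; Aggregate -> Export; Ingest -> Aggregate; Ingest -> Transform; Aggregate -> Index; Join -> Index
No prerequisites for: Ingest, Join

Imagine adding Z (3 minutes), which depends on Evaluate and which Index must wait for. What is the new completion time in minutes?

21

Originally the plan takes 19 minutes.
With Z inserted, Index now waits for max(Evaluate, Join, Aggregate, Z).
New critical path: Ingest→Transform→Evaluate→Z→Index = 1+9+7+3+1 = 21 ⇒ 21 minutes.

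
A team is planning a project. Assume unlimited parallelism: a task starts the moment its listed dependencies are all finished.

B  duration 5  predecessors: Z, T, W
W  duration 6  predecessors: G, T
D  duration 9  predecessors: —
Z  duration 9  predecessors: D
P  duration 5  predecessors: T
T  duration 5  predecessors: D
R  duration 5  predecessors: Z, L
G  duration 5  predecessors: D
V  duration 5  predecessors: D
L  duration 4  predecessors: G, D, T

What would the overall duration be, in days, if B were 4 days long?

24

Actual critical path: D→G→W→B = 9+5+6+5 = 25 ⇒ 25 days.
B lies on that path, so at 4 days the path becomes 24 days.
The critical path is still D→G→W→B; finish is now 24 days.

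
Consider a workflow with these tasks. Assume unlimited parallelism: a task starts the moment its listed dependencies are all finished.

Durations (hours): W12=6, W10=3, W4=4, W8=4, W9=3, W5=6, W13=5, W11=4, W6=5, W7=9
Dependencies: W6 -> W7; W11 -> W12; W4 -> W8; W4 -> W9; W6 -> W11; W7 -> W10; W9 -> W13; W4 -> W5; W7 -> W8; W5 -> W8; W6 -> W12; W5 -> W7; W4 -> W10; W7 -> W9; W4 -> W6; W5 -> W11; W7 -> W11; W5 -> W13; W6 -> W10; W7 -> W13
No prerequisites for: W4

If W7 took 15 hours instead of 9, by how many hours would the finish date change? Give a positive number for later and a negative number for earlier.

6

The binding path is W4→W5→W7→W11→W12 = 4+6+9+4+6 = 29; finish at 29 hours.
W7 lies on that path, so at 15 hours the path becomes 35 hours.
The critical path is still W4→W5→W7→W11→W12; finish is now 35 hours.
Change in finish: 35 − 29 = +6 hours.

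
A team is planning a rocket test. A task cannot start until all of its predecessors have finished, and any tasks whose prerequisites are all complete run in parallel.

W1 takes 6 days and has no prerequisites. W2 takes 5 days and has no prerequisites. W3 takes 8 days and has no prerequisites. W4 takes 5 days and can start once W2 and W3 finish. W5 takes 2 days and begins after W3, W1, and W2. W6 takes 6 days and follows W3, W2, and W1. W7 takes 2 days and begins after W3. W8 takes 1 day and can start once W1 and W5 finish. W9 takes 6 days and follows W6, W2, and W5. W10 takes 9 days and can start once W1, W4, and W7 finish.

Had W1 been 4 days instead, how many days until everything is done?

Critical path before the change: W3→W4→W10 = 8+5+9 = 22 giving 22 days.
W1 has 4 days of float (longest path through it is 18).
No other chain overtakes it, so the finish is 22 days.

22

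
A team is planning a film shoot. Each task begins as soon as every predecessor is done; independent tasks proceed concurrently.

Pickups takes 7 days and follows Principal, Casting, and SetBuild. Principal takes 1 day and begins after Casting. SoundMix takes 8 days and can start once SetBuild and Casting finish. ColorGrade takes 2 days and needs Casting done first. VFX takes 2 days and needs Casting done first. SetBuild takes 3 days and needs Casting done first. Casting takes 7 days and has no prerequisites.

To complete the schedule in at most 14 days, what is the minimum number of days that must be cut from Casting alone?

Current finish: 18 days; target: 14.
Casting is on every critical path, so each day cut from Casting cuts the finish by one (this holds down to a finish of 12).
Need 18 − 14 = 4 days off Casting → Casting becomes 3 days, finish becomes 14.

4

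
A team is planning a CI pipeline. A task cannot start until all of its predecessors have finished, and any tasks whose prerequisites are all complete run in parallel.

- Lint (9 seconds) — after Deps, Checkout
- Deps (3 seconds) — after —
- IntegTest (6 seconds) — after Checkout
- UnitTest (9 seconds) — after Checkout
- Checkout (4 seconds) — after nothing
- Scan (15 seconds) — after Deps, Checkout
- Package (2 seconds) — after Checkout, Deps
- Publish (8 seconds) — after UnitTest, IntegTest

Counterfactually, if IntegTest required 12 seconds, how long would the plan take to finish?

Baseline: Checkout→UnitTest→Publish = 4+9+8 = 21 → 21 seconds.
IntegTest is off the critical path — its longest chain is 18 seconds, giving 3 of slack.
The binding chain switches to Checkout→IntegTest→Publish = 4+12+8 = 24; finish 24 seconds.

24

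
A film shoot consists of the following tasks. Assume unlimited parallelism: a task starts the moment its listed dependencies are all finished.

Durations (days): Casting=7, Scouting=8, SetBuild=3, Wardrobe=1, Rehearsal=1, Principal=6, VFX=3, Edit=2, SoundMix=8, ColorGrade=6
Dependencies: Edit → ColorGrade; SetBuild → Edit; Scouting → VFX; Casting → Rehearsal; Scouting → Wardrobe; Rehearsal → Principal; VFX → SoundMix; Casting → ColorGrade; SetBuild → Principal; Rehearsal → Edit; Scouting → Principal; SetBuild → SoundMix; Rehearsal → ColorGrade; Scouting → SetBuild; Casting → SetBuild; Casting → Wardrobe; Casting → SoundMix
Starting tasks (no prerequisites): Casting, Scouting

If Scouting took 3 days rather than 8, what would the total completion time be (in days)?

Actual critical path: Scouting→SetBuild→Edit→ColorGrade = 8+3+2+6 = 19 ⇒ 19 days.
Scouting is on the critical path; changing it to 3 makes that path 14 days.
The binding chain switches to Casting→SetBuild→Edit→ColorGrade = 7+3+2+6 = 18; finish 18 days.

18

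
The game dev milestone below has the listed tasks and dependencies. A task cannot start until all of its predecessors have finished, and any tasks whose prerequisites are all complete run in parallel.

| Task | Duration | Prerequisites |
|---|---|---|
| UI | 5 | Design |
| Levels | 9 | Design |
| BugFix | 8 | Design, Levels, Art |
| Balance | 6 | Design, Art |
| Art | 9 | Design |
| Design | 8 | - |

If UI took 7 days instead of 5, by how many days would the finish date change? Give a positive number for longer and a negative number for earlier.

0

Baseline: Design→Art→BugFix = 8+9+8 = 25 → 25 days.
UI has 12 days of float (longest path through it is 13).
That remains the longest chain; total 25 days.
Change in finish: 25 − 25 = +0 days.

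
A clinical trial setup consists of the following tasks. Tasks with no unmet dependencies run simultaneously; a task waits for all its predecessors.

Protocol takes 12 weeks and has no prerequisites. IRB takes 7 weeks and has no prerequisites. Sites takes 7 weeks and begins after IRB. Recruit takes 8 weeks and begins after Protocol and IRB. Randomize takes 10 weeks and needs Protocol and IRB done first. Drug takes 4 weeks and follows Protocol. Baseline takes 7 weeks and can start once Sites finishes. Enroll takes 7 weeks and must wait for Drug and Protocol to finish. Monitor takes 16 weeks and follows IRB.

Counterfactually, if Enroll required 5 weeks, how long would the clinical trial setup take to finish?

23

Baseline: Protocol→Drug→Enroll = 12+4+7 = 23 → 23 weeks.
Enroll lies on that path, so at 5 weeks the path becomes 21 weeks.
New critical path: IRB→Monitor = 7+16 = 23 ⇒ 23 weeks.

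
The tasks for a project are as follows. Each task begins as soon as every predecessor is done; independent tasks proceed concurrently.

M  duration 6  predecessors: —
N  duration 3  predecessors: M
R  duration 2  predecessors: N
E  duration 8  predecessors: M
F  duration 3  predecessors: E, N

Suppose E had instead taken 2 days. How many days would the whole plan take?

12

The binding path is M→E→F = 6+8+3 = 17; finish at 17 days.
E lies on that path, so at 2 days the path becomes 11 days.
Now M→N→F = 6+3+3 = 12 is longest, so the finish becomes 12 days.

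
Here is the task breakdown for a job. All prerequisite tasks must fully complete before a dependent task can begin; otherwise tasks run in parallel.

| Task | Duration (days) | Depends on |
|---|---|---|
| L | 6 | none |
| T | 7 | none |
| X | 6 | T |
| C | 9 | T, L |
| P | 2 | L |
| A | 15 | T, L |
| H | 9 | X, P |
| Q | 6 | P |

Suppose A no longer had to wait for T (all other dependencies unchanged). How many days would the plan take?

Before: longest chain T→X→H = 7+6+9 = 22, finish 22.
Without T→A, A's earliest start moves from 7 to 6.
The longest chain is now T→X→H = 7+6+9 = 22, so the plan takes 22 days.

22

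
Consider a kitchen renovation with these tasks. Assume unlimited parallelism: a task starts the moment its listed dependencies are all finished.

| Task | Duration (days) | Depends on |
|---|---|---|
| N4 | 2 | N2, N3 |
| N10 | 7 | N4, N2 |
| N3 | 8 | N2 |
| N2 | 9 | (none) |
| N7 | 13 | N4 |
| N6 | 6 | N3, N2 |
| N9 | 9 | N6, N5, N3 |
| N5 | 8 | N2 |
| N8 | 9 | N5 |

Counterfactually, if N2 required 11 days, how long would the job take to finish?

Actual critical path: N2→N3→N4→N7 = 9+8+2+13 = 32 ⇒ 32 days.
N2 is on the critical path; changing it to 11 makes that path 34 days.
That remains the longest chain; total 34 days.

34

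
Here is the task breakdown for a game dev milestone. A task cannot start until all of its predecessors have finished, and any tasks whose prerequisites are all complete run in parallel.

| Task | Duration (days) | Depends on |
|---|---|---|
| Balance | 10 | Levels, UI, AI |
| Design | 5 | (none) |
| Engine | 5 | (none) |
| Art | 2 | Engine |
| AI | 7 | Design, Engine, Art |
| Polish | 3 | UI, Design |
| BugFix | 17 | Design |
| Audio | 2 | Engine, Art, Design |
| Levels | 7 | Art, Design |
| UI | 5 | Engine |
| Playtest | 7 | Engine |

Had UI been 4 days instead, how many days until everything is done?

The binding path is Engine→Art→Levels→Balance = 5+2+7+10 = 24; finish at 24 days.
The longest path through UI is only 20 days, so UI has float 4.
The critical path is still Engine→Art→Levels→Balance; finish is now 24 days.

24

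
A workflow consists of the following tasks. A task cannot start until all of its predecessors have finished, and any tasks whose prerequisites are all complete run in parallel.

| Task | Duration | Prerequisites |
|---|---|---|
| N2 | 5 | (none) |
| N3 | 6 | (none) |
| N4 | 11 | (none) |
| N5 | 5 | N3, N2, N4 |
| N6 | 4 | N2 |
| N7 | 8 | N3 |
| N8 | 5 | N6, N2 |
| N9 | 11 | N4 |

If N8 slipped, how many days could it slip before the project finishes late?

N4→N9 = 11+11 = 22 sets the makespan at 22 days.
Longest path through N8: 14 days (earliest finish 14, latest finish 22).
Float = 22 − 14 = 8.

8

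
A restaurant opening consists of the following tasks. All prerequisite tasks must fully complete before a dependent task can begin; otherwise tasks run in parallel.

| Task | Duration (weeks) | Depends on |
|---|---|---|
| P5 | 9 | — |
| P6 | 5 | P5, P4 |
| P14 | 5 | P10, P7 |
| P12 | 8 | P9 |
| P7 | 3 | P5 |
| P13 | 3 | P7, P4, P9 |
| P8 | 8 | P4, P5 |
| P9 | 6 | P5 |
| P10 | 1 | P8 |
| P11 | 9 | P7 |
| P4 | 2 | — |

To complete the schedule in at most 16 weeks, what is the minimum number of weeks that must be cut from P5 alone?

7

Current finish: 23 weeks; target: 16.
P5 is on every critical path, so each week cut from P5 cuts the finish by one (this holds down to a finish of 16).
Need 23 − 16 = 7 weeks off P5 → P5 becomes 2 weeks, finish becomes 16.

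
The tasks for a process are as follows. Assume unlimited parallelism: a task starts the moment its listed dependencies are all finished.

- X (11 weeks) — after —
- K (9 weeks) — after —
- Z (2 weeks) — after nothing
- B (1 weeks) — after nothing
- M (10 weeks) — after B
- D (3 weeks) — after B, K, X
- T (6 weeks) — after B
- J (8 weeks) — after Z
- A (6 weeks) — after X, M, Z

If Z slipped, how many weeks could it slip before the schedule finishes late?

7

X→A = 11+6 = 17 sets the makespan at 17 weeks.
Longest path through Z: 10 weeks (earliest finish 2, latest finish 9).
So Z can slip 9 − 2 = 7 weeks.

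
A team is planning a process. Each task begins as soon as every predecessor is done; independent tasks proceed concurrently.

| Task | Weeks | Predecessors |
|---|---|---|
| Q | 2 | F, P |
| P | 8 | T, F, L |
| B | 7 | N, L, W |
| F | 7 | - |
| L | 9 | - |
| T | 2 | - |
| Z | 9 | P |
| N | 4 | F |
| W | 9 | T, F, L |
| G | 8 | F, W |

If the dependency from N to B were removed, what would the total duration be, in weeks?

With the dependency in place, L→W→G = 9+9+8 = 26 sets the finish at 26 weeks.
Dropping N→B doesn't change B's earliest start (18); another predecessor still binds.
The longest chain is now L→W→G = 9+9+8 = 26, so the job takes 26 weeks.

26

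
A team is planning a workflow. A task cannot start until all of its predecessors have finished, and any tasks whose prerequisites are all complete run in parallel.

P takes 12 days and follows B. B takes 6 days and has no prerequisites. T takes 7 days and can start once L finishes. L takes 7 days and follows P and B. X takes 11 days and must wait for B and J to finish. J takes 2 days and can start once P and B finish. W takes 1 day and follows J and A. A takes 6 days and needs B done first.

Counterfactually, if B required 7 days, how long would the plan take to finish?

33

Baseline: B→P→L→T = 6+12+7+7 = 32 → 32 days.
Since B is critical, the +1 change carries straight to that chain (now 33 days).
That remains the longest chain; total 33 days.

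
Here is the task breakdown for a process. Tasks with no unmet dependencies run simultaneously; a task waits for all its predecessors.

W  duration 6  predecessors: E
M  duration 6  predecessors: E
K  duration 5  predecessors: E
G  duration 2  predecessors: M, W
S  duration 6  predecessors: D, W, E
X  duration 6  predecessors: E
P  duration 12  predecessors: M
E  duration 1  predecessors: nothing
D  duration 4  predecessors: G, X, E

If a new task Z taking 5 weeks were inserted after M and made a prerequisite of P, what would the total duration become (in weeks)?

24

Originally the job takes 19 weeks.
With Z inserted, P now waits for max(M, Z).
New critical path: E→M→Z→P = 1+6+5+12 = 24 ⇒ 24 weeks.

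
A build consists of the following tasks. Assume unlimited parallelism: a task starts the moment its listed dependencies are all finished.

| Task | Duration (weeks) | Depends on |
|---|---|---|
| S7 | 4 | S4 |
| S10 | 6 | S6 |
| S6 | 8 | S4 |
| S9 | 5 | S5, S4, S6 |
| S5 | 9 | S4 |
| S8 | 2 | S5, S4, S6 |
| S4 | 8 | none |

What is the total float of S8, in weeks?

3

Critical path: S4→S5→S9 = 8+9+5 = 22, so the finish is 22 weeks.
S8 finishes as early as 19 and must finish by 22.
Slack of S8 = 20 − 17 = 3 weeks.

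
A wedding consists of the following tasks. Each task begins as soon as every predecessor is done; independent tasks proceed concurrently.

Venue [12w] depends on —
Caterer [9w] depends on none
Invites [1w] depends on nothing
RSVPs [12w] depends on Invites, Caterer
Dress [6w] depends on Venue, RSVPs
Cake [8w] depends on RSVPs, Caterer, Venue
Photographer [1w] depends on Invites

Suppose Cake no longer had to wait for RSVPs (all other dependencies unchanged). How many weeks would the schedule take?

27

Before: longest chain Caterer→RSVPs→Cake = 9+12+8 = 29, finish 29.
Without RSVPs→Cake, Cake's earliest start moves from 21 to 12.
After: Caterer→RSVPs→Dress = 9+12+6 = 27 → 27 weeks.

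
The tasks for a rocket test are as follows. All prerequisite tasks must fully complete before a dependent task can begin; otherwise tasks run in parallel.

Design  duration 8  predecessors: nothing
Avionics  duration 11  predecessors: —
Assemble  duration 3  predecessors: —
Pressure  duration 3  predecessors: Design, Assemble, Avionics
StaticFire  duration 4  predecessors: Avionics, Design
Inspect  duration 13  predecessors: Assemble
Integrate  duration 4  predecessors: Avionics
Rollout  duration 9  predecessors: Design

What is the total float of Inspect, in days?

1

The longest chain is Design→Rollout = 8+9 = 17; overall finish 17 days.
Inspect finishes as early as 16 and must finish by 17.
Slack of Inspect = 4 − 3 = 1 day.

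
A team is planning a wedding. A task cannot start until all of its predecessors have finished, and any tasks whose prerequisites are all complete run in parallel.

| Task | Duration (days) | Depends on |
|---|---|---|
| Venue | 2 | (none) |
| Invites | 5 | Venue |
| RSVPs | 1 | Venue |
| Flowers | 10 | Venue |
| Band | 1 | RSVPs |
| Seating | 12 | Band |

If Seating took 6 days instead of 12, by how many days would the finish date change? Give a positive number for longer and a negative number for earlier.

The binding path is Venue→RSVPs→Band→Seating = 2+1+1+12 = 16; finish at 16 days.
Since Seating is critical, the -6 change carries straight to that chain (now 10 days).
The binding chain switches to Venue→Flowers = 2+10 = 12; finish 12 days.
Change in finish: 12 − 16 = -4 days.

-4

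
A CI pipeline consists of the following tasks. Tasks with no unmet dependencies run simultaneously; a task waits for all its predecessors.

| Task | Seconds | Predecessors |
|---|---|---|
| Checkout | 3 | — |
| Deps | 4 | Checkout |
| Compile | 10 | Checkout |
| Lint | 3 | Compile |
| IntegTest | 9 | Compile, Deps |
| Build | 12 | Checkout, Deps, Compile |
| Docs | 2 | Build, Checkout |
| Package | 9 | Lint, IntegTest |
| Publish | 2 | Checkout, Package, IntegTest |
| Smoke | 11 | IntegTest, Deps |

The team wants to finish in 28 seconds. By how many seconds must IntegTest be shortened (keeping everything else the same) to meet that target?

Current finish: 33 seconds; target: 28.
IntegTest is on every critical path, so each second cut from IntegTest cuts the finish by one (this holds down to a finish of 27).
Need 33 − 28 = 5 seconds off IntegTest → IntegTest becomes 4 seconds, finish becomes 28.

5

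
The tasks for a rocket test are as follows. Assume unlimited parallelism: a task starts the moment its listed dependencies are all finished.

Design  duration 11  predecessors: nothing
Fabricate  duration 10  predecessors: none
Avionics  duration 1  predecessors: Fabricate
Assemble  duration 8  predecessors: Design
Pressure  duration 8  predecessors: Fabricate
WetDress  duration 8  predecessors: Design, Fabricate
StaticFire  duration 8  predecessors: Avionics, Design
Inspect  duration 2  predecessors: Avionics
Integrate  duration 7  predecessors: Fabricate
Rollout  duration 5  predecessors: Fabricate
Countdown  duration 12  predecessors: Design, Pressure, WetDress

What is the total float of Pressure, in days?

1

Critical path: Design→WetDress→Countdown = 11+8+12 = 31, so the finish is 31 days.
Pressure finishes as early as 18 and must finish by 19.
Float = 31 − 30 = 1.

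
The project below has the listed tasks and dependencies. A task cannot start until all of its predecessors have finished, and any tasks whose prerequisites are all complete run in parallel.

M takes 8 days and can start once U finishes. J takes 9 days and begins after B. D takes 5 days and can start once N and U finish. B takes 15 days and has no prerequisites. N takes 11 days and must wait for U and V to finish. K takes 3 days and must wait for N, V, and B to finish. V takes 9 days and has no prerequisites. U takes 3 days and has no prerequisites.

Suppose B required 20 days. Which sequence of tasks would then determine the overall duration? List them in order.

The binding path is V→N→D = 9+11+5 = 25; finish at 25 days.
B has 1 day of float (longest path through it is 24).
The binding chain switches to B→J = 20+9 = 29; finish 29 days.

B, J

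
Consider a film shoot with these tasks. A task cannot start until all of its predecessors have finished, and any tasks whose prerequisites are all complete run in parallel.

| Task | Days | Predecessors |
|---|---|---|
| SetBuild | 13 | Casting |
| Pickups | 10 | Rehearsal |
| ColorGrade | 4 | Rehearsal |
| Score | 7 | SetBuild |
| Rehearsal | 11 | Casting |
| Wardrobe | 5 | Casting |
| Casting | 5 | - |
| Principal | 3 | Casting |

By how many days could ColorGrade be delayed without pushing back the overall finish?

6

Casting→Rehearsal→Pickups = 5+11+10 = 26 sets the makespan at 26 days.
ColorGrade finishes as early as 20 and must finish by 26.
Slack of ColorGrade = 22 − 16 = 6 days.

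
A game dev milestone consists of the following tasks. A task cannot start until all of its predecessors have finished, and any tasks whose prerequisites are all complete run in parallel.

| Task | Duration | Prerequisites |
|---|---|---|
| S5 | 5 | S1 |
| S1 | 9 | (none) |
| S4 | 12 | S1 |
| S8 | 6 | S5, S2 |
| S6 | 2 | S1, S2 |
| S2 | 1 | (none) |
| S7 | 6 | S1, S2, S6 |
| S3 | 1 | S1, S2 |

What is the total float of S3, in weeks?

11

The longest chain is S1→S4 = 9+12 = 21; overall finish 21 weeks.
Longest path through S3: 10 weeks (earliest finish 10, latest finish 21).
Slack of S3 = 20 − 9 = 11 weeks.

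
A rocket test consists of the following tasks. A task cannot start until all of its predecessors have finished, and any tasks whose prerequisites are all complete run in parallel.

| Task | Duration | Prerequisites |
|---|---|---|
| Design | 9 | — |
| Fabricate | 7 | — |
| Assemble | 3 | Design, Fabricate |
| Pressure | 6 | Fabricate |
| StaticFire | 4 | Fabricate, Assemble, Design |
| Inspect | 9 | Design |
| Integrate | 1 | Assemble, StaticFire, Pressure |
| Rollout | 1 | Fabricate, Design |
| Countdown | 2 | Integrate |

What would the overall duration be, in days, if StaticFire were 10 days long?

Baseline: Design→Assemble→StaticFire→Integrate→Countdown = 9+3+4+1+2 = 19 → 19 days.
StaticFire lies on that path, so at 10 days the path becomes 25 days.
That remains the longest chain; total 25 days.

25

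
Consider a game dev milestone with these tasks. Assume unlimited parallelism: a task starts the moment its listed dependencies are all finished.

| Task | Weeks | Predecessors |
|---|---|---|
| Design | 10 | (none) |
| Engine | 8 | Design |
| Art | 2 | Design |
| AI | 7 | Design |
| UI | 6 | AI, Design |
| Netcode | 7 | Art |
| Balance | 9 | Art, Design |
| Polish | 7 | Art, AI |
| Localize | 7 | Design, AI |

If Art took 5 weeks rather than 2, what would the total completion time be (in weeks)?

24

The binding path is Design→AI→Polish = 10+7+7 = 24; finish at 24 weeks.
The longest path through Art is only 21 weeks, so Art has float 3.
Now Design→Art→Balance = 10+5+9 = 24 is longest, so the finish becomes 24 weeks.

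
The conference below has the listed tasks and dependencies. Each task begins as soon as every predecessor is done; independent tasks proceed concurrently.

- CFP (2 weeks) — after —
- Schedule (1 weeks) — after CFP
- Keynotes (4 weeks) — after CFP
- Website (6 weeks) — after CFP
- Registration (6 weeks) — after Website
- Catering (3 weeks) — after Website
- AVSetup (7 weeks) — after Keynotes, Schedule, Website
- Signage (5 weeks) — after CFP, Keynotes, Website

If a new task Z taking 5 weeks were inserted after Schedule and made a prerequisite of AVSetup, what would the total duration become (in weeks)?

15

Originally the job takes 15 weeks.
With Z inserted, AVSetup now waits for max(Keynotes, Schedule, Website, Z).
New critical path: CFP→Schedule→Z→AVSetup = 2+1+5+7 = 15 ⇒ 15 weeks.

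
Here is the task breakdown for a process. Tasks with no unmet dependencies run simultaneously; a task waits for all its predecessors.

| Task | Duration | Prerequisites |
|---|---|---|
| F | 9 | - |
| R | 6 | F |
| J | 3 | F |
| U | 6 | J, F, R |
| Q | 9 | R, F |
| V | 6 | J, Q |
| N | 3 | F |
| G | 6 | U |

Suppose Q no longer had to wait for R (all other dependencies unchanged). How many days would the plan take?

With the dependency in place, F→R→Q→V = 9+6+9+6 = 30 sets the finish at 30 days.
Without R→Q, Q's earliest start moves from 15 to 9.
New critical path: F→R→U→G = 9+6+6+6 = 27 ⇒ 27 days.

27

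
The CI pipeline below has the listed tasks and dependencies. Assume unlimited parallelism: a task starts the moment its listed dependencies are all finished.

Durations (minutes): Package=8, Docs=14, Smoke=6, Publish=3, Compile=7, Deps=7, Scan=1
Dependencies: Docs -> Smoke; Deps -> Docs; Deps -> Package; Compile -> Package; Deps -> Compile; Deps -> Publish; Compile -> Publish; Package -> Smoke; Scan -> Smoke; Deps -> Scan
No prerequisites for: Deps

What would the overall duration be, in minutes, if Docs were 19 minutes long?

32

Actual critical path: Deps→Compile→Package→Smoke = 7+7+8+6 = 28 ⇒ 28 minutes.
Docs is off the critical path — its longest chain is 27 minutes, giving 1 of slack.
New critical path: Deps→Docs→Smoke = 7+19+6 = 32 ⇒ 32 minutes.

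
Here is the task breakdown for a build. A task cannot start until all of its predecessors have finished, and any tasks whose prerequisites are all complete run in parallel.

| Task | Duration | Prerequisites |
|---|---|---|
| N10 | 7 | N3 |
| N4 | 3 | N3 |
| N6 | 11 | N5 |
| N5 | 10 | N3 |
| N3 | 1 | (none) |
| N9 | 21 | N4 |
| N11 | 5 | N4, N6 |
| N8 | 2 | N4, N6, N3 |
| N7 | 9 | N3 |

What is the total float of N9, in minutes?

2

N3→N5→N6→N11 = 1+10+11+5 = 27 sets the makespan at 27 minutes.
Longest path through N9: 25 minutes (earliest finish 25, latest finish 27).
Slack of N9 = 6 − 4 = 2 minutes.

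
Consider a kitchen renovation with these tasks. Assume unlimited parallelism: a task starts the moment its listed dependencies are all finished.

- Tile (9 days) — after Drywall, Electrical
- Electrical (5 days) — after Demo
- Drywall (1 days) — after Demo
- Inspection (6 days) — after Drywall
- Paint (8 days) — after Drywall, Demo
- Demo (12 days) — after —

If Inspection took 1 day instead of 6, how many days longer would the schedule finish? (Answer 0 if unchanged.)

Critical path before the change: Demo→Electrical→Tile = 12+5+9 = 26 giving 26 days.
The longest path through Inspection is only 19 days, so Inspection has float 7.
No other chain overtakes it, so the finish is 26 days.
Change in finish: 26 − 26 = +0 days.

0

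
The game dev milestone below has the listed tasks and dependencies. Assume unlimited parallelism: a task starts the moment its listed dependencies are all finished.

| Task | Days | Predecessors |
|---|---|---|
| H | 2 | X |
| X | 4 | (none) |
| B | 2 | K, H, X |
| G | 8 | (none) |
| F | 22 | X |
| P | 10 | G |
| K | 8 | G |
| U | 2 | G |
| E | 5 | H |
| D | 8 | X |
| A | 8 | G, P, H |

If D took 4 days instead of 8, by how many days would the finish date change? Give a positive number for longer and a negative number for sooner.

0

Baseline: X→F = 4+22 = 26 → 26 days.
The longest path through D is only 12 days, so D has float 14.
No other chain overtakes it, so the finish is 26 days.
Change in finish: 26 − 26 = +0 days.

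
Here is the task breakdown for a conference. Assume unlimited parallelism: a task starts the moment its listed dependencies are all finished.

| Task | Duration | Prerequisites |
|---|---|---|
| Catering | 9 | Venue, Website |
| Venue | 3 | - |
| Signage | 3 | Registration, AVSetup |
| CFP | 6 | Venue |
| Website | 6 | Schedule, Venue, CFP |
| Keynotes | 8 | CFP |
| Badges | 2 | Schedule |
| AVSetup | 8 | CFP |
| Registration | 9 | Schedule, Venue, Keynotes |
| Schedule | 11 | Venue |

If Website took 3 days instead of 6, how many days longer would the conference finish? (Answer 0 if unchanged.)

Critical path before the change: Venue→Schedule→Website→Catering = 3+11+6+9 = 29 giving 29 days.
Website lies on that path, so at 3 days the path becomes 26 days.
The binding chain switches to Venue→CFP→Keynotes→Registration→Signage = 3+6+8+9+3 = 29; finish 29 days.
Change in finish: 29 − 29 = +0 days.

0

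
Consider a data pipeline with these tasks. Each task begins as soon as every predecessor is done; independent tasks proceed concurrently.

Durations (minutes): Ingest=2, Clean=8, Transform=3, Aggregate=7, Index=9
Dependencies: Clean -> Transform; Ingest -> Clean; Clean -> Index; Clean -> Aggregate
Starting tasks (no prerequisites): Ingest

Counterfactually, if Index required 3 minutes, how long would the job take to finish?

17

Baseline: Ingest→Clean→Index = 2+8+9 = 19 → 19 minutes.
Index is on the critical path; changing it to 3 makes that path 13 minutes.
The binding chain switches to Ingest→Clean→Aggregate = 2+8+7 = 17; finish 17 minutes.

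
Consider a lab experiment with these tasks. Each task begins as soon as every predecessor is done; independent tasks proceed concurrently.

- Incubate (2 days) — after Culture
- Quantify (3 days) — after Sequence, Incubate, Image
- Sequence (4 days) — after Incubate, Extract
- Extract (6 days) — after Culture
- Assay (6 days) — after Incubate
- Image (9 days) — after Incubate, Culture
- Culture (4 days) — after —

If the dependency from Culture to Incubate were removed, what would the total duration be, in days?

17

Original critical path: Culture→Incubate→Image→Quantify = 4+2+9+3 = 18 ⇒ 18 days.
Without Culture→Incubate, Incubate's earliest start moves from 4 to 0.
New critical path: Culture→Extract→Sequence→Quantify = 4+6+4+3 = 17 ⇒ 17 days.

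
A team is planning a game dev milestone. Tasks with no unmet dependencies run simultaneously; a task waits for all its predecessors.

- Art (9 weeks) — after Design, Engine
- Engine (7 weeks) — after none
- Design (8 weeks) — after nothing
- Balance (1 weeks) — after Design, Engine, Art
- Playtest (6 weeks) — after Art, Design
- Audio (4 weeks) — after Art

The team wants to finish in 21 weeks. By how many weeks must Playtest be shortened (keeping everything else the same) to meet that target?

2

Current finish: 23 weeks; target: 21.
Playtest is on every critical path, so each week cut from Playtest cuts the finish by one (this holds down to a finish of 21).
Need 23 − 21 = 2 weeks off Playtest → Playtest becomes 4 weeks, finish becomes 21.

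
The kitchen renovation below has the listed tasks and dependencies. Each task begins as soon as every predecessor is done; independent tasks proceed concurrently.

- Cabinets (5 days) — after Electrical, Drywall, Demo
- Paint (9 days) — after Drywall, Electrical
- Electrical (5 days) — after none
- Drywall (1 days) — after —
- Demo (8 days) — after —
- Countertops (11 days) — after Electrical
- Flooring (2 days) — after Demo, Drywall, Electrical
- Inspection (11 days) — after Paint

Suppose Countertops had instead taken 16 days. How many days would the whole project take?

As given, the longest chain is Electrical→Paint→Inspection = 5+9+11 = 25, so the finish is 25 days.
The longest path through Countertops is only 16 days, so Countertops has float 9.
The critical path is still Electrical→Paint→Inspection; finish is now 25 days.

25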